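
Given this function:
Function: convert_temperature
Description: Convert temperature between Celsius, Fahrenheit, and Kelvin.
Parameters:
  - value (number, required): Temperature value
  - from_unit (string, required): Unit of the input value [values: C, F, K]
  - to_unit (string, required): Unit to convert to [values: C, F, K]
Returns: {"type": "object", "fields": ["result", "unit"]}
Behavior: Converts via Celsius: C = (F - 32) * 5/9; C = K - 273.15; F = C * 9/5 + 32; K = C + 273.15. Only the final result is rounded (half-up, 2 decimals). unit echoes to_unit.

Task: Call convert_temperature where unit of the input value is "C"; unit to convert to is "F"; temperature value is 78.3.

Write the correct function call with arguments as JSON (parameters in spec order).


Mapping each described value to its parameter name:
  'Unit of the input value' -> from_unit = "C"
  'Unit to convert to' -> to_unit = "F"
  'Temperature value' -> value = 78.3
convert_temperature({"value": 78.3, "from_unit": "C", "to_unit": "F"})


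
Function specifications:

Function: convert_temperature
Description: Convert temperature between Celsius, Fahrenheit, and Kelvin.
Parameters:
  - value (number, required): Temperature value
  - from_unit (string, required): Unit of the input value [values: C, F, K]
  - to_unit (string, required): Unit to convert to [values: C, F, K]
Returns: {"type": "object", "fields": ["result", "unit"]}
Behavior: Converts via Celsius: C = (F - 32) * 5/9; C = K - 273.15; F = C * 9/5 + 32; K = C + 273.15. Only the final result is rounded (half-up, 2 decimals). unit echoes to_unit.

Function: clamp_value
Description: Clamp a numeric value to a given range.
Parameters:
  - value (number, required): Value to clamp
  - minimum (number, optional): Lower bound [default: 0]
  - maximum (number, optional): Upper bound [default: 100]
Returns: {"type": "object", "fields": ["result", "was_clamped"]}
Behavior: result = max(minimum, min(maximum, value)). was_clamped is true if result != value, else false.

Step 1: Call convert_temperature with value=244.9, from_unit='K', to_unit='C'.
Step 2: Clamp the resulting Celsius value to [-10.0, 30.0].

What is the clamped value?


Step 1: convert_temperature(value=244.9, from_unit=K, to_unit=C)
  To C: 244.9 - 273.15 = -28.25
  Target is C: -28.25
  Round to 2 decimals: -28.25
  -> result = -28.25 C
Step 2: clamp_value(value=-28.25, minimum=-10.0, maximum=30.0)
  result = max(-10.0, min(30.0, -28.25)) = max(-10.0, -28.25) = -10.0
  was_clamped = (-10.0 != -28.25) = true
  -> result = -10.0
-10.0


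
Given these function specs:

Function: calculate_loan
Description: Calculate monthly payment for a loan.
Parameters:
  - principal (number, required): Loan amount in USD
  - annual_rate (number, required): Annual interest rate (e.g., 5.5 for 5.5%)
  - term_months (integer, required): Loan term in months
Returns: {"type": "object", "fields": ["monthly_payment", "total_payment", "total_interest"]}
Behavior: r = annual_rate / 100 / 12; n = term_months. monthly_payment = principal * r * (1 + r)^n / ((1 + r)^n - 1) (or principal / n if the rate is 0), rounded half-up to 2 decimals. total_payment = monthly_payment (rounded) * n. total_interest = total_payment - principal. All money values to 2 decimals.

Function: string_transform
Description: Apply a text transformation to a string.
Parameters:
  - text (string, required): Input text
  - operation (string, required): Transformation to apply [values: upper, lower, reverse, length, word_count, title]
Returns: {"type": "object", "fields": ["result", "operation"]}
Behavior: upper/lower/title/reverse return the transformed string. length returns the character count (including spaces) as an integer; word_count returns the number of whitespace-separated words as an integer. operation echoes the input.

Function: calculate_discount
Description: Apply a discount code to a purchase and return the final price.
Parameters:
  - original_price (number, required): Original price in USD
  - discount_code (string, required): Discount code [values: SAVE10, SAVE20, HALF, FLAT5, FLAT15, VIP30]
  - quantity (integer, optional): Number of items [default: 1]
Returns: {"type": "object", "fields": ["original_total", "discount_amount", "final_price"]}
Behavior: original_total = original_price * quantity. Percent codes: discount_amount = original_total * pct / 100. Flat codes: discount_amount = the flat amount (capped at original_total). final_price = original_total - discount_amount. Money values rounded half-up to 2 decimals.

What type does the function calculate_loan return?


The calculate_loan spec declares Returns: {"type": "object", "fields": ["monthly_payment", "total_payment", "total_interest"]}
Type:
object


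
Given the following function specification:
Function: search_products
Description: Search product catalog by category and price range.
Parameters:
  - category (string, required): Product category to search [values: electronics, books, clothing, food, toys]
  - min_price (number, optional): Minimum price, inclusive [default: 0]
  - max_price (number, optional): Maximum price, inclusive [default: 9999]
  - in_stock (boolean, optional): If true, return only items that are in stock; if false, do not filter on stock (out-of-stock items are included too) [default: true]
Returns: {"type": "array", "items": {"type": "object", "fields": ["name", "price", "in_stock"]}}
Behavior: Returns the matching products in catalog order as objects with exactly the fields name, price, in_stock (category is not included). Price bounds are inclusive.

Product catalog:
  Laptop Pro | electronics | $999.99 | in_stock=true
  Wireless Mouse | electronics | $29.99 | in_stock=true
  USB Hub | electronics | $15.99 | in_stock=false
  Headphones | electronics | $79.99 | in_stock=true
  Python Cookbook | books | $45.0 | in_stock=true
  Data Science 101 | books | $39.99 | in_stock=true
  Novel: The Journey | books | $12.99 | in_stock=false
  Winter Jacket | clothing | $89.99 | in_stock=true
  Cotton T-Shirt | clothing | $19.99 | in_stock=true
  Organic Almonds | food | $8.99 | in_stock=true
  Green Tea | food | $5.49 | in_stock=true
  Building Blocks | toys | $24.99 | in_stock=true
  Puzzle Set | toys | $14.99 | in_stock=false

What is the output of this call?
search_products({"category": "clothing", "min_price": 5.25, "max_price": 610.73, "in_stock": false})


Filter: category=clothing, 5.25 <= price <= 610.73, in_stock=false so stock is not filtered
  Winter Jacket ($89.99): keep
  Cotton T-Shirt ($19.99): keep
Output:
[{"name": "Winter Jacket", "price": 89.99, "in_stock": true}, {"name": "Cotton T-Shirt", "price": 19.99, "in_stock": true}]


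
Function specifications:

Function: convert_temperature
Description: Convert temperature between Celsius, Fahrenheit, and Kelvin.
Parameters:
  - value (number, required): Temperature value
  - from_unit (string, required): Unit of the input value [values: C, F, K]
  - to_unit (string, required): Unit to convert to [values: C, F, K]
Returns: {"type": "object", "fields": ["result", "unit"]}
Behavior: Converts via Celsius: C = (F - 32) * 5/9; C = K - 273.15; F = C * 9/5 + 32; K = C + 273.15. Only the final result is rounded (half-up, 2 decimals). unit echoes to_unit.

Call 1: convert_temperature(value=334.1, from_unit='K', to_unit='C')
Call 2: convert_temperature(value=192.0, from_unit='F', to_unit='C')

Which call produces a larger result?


Call 1:
  To C: 334.1 - 273.15 = 60.95
  Target is C: 60.95
  Round to 2 decimals: 60.95
  -> 60.95 C
Call 2:
  To C: (192 - 32) * 5/9 = 88.888889
  Target is C: 88.888889
  Round to 2 decimals: 88.89
  -> 88.89 C
Call 2 (88.89 C)


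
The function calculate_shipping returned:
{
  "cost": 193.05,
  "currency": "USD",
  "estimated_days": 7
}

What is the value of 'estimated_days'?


7


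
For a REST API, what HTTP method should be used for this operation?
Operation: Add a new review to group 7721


GET = read, POST = create, PUT = update/replace, DELETE = remove
This operation is a create.
POST


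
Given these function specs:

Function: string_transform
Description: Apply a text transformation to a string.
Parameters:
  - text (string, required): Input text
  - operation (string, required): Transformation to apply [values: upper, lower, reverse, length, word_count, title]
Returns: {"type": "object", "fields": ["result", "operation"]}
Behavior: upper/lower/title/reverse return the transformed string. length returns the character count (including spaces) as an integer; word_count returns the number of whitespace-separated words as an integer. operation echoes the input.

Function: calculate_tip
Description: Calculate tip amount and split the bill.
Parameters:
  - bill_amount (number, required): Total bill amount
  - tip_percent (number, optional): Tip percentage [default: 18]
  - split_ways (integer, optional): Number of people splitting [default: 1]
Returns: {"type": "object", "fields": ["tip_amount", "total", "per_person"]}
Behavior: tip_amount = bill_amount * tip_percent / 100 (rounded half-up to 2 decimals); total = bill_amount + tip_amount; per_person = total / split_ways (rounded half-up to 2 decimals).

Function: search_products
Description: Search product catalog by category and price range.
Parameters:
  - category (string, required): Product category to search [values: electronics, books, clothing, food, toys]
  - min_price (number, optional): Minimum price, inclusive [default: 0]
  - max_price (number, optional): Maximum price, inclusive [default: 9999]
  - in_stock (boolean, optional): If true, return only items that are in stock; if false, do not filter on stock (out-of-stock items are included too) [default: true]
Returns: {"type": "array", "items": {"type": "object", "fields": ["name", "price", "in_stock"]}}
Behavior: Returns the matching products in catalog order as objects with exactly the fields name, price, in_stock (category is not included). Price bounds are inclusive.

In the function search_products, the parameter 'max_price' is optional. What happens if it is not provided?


The search_products spec declares:
  - max_price (number, optional): Maximum price, inclusive [default: 9999]
It defaults to 9999


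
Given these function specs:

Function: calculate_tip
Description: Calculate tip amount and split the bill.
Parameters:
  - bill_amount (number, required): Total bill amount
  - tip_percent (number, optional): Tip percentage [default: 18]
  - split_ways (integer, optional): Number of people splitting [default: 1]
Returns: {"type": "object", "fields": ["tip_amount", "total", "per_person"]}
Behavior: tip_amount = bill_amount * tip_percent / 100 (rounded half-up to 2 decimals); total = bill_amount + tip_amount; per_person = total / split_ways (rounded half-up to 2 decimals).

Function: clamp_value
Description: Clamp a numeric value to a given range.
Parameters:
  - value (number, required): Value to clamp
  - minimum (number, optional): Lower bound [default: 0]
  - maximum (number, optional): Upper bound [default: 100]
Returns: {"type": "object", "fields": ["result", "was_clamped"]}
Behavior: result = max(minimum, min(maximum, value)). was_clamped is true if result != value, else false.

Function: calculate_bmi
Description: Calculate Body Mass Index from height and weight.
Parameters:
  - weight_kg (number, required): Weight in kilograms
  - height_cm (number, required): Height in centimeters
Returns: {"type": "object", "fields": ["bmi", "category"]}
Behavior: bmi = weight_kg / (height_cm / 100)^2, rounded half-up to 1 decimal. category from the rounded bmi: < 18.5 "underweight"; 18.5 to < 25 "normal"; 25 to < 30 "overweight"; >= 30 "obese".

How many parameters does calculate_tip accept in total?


Parameters of calculate_tip: bill_amount (required), tip_percent (optional), split_ways (optional)
Total:
3


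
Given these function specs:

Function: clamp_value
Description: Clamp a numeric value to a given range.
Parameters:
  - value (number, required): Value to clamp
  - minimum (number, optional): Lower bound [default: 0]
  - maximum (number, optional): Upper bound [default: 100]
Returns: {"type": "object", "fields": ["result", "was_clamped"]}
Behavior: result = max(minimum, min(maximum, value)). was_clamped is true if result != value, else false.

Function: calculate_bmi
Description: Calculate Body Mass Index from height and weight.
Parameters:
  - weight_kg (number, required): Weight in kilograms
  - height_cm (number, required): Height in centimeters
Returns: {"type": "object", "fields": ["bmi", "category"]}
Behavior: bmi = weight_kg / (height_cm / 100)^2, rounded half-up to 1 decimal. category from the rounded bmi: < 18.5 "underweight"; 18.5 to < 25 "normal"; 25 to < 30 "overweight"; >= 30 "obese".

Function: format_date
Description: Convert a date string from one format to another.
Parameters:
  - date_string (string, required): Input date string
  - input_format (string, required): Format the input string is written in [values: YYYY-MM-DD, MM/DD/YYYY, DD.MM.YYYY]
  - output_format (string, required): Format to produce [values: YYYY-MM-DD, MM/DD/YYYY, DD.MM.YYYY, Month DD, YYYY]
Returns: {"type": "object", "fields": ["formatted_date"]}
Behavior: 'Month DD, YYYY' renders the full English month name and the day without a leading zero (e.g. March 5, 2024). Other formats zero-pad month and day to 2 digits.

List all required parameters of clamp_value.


Parameters of clamp_value and their required/optional flag:
  value: required
  minimum: optional
  maximum: optional
value


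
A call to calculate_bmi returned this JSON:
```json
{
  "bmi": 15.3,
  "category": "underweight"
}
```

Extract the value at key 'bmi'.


15.3


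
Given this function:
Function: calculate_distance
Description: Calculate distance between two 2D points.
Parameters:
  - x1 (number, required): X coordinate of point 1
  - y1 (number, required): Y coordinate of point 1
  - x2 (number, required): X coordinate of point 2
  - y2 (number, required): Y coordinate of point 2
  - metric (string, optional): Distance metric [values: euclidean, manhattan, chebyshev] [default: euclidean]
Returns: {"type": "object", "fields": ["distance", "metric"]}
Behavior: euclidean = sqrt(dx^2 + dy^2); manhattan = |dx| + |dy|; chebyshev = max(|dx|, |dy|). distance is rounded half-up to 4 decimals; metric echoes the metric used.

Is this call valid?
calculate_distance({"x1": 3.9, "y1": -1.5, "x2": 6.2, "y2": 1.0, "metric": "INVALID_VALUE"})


Checking parameter values...
Parameter 'metric' has value 'INVALID_VALUE' not in allowed: euclidean, manhattan, chebyshev
Invalid - 'metric' must be one of euclidean, manhattan, chebyshev


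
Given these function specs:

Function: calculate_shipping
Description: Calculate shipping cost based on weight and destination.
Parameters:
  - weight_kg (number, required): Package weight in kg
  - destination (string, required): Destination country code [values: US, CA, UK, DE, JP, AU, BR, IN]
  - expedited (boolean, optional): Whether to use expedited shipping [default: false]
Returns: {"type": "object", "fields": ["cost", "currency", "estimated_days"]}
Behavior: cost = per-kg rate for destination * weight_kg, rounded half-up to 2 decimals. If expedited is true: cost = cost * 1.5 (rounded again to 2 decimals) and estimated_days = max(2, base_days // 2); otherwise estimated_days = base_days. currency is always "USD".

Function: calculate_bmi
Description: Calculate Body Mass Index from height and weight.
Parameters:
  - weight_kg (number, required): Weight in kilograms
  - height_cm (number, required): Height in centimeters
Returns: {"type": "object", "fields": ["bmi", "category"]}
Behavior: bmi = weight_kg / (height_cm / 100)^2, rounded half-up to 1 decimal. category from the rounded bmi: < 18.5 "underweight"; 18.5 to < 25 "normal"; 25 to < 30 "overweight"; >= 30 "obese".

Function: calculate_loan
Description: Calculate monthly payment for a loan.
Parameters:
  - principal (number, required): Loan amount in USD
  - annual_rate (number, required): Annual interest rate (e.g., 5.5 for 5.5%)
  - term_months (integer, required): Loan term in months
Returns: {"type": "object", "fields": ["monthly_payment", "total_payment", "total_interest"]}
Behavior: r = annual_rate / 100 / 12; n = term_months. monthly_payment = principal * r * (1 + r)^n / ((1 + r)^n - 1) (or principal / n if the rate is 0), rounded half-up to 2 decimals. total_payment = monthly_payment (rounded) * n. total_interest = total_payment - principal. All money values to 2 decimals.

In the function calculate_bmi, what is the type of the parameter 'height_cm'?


The calculate_bmi spec declares:
  - height_cm (number, required): Height in centimeters
Type:
number


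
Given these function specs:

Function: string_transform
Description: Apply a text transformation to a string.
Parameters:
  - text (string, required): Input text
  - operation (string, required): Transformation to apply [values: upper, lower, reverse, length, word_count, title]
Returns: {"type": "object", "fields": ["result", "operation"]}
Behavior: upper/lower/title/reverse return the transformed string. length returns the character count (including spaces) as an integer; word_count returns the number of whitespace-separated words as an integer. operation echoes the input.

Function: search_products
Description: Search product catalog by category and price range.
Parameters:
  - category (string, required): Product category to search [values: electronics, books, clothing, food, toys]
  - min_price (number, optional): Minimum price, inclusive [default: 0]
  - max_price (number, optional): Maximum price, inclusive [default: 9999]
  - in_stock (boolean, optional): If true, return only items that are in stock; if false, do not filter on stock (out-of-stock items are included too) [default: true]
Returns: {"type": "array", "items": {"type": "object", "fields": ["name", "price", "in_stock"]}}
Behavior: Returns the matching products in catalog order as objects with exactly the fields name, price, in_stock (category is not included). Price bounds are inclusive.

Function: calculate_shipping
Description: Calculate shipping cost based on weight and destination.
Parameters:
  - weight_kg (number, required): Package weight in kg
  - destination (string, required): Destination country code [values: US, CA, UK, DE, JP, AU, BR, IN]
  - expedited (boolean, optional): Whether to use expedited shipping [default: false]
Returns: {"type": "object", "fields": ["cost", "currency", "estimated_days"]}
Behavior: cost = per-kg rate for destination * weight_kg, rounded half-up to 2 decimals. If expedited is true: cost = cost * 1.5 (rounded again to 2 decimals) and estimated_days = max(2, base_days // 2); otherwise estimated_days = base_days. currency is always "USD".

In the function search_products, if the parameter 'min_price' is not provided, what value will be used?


The search_products spec declares:
  - min_price (number, optional): Minimum price, inclusive [default: 0]
Default:
0


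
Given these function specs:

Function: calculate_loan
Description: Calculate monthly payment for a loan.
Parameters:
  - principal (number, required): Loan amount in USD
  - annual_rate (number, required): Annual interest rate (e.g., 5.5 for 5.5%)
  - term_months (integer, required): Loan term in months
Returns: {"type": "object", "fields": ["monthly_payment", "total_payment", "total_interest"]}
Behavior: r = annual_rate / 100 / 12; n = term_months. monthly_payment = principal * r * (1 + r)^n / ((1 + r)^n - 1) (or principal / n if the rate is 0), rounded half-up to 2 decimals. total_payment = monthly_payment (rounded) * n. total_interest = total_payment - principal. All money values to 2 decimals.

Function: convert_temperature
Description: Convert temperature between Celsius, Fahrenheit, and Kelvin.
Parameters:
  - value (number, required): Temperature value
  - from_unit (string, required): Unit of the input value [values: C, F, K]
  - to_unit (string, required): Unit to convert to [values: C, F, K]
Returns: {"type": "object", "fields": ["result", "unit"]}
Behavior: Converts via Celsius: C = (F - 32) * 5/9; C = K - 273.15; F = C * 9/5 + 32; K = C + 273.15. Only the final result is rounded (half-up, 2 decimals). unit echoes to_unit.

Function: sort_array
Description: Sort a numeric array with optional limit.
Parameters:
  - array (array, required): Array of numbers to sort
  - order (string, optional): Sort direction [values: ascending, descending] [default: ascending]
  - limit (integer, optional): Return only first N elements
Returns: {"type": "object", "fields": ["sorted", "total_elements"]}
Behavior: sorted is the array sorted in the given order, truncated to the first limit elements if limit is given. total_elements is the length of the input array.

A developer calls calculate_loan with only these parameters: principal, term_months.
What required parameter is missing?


Required parameters: principal, annual_rate, term_months
Provided: principal, term_months
Missing: annual_rate
annual_rate


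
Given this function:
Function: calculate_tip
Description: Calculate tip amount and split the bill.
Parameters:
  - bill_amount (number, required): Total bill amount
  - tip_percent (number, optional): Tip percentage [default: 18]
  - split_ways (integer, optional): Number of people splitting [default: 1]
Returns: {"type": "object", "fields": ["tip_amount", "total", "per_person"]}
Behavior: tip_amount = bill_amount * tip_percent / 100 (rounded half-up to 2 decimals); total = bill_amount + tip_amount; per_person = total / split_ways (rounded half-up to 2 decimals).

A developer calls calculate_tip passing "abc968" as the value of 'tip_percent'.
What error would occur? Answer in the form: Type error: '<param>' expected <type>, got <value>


Spec: 'tip_percent' is declared as number; "abc968" is a string.
Type error: 'tip_percent' expected number, got "abc968"


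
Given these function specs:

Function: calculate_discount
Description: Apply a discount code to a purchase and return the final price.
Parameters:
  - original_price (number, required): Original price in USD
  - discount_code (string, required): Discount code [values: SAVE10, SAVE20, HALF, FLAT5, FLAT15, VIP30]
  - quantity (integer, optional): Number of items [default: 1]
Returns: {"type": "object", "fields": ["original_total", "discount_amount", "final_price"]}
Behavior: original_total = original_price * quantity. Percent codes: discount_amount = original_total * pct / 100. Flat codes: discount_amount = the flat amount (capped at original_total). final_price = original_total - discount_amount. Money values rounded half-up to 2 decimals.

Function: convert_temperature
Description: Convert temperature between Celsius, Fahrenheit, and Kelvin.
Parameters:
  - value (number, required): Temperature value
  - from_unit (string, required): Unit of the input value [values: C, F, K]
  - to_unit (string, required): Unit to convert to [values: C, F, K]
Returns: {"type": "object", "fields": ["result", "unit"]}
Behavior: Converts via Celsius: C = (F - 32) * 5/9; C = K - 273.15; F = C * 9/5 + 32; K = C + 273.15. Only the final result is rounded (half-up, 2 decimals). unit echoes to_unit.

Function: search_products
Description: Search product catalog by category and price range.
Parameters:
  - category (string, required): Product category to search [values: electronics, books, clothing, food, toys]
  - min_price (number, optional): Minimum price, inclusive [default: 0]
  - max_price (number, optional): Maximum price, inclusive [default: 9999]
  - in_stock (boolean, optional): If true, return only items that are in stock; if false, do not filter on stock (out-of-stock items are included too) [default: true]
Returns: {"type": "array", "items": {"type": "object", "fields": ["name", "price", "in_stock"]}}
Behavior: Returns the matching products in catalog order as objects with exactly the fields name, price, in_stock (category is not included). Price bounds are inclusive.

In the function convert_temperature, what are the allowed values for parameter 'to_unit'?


The convert_temperature spec declares:
  - to_unit (string, required): Unit to convert to [values: C, F, K]
Allowed values:
C, F, K


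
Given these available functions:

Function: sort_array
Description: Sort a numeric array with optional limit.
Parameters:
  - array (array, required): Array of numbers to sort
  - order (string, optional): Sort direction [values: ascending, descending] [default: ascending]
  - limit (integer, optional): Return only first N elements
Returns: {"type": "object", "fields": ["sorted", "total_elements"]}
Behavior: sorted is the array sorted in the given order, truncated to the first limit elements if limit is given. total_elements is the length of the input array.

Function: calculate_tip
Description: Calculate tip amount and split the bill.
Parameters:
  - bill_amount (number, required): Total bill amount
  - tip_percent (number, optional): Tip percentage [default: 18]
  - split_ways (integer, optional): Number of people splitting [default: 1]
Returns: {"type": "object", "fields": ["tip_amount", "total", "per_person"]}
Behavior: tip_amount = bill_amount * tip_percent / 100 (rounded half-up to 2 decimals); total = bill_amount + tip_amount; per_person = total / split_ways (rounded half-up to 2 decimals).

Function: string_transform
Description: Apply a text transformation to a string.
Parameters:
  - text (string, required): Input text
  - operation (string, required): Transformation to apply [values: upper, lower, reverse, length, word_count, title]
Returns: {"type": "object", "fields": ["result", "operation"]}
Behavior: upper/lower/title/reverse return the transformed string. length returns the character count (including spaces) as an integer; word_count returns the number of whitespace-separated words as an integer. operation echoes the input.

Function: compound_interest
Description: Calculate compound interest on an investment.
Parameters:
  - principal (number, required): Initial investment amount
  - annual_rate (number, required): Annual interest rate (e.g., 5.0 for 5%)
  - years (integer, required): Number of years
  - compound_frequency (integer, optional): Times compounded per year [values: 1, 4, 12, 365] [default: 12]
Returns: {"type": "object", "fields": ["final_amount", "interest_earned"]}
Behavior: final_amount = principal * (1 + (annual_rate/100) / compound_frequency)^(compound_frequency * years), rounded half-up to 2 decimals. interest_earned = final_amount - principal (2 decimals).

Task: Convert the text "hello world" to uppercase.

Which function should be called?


The task needs a function whose description is: Apply a text transformation to a string.
string_transform


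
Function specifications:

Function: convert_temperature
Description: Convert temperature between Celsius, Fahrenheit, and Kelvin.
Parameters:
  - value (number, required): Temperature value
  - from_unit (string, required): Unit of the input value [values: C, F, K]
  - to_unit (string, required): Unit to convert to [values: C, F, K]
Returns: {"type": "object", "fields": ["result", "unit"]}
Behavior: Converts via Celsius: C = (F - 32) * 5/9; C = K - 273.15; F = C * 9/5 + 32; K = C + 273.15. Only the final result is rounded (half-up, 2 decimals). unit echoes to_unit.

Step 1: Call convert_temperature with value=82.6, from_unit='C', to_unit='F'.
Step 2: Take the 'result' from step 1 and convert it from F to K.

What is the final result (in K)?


Step 1: convert_temperature(value=82.6, from_unit=C, to_unit=F)
  Input already in C: 82.6
  To F: 82.6 * 9/5 + 32 = 180.68
  Round to 2 decimals: 180.68
  -> result = 180.68 F
Step 2: convert_temperature(value=180.68, from_unit=F, to_unit=K)
  To C: (180.68 - 32) * 5/9 = 82.6
  To K: 82.6 + 273.15 = 355.75
  Round to 2 decimals: 355.75
  -> result = 355.75 K
355.75 K


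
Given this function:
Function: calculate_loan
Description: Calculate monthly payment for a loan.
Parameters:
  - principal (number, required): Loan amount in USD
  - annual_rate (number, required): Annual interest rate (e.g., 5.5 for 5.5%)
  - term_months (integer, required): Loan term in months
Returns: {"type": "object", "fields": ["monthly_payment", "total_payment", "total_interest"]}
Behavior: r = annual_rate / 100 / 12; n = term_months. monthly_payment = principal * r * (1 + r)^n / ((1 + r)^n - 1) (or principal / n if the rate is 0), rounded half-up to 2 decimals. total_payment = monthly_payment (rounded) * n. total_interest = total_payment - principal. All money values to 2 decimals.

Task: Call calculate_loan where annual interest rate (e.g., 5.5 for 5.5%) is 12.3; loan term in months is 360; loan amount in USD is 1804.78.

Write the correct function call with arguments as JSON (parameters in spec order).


Mapping each described value to its parameter name:
  'Annual interest rate (e.g., 5.5 for 5.5%)' -> annual_rate = 12.3
  'Loan term in months' -> term_months = 360
  'Loan amount in USD' -> principal = 1804.78
calculate_loan({"principal": 1804.78, "annual_rate": 12.3, "term_months": 360})


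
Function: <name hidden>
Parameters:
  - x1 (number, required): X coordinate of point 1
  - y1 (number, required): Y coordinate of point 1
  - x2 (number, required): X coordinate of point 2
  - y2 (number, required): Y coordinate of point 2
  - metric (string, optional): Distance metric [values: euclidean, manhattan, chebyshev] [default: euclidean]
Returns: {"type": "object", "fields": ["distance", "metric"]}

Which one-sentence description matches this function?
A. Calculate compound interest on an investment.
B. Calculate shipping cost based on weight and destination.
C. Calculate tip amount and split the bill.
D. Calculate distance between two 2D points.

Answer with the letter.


Parameters x1, y1, x2, y2, metric and return ["distance", "metric"] fit: Calculate distance between two 2D points.
D


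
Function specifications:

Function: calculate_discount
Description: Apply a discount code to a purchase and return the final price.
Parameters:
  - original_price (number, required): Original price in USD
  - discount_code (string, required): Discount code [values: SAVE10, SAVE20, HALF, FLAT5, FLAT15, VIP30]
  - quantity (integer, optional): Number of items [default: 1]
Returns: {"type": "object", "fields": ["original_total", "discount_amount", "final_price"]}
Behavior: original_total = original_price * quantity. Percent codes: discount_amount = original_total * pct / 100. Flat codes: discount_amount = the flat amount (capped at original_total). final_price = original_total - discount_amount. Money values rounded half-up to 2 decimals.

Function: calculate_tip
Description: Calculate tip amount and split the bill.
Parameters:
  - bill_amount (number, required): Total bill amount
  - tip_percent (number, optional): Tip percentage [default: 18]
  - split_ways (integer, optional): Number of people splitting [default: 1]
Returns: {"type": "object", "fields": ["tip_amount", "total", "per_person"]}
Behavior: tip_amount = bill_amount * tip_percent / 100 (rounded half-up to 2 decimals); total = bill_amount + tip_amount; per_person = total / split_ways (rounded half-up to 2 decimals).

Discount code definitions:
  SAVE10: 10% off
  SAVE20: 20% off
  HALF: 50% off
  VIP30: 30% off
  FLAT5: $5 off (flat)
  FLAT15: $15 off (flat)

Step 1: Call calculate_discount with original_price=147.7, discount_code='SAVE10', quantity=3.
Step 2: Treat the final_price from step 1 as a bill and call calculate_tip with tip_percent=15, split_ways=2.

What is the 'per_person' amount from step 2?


Step 1: calculate_discount(original_price=147.7, discount_code=SAVE10, quantity=3)
  original_total = 147.7 * 3 = 443.10
  SAVE10 = 10% off: discount_amount = 443.10 * 10/100 = 44.31 -> 44.31
  final_price = 443.10 - 44.31 = 398.79
  -> final_price = 398.79
Step 2: calculate_tip(bill_amount=398.79, tip_percent=15, split_ways=2)
  tip_amount = 398.79 * 15/100 = 59.8185 -> 59.82
  total = 398.79 + 59.82 = 458.61
  per_person = 458.61 / 2 = 229.305 -> 229.31
  -> per_person = 229.31
$229.31


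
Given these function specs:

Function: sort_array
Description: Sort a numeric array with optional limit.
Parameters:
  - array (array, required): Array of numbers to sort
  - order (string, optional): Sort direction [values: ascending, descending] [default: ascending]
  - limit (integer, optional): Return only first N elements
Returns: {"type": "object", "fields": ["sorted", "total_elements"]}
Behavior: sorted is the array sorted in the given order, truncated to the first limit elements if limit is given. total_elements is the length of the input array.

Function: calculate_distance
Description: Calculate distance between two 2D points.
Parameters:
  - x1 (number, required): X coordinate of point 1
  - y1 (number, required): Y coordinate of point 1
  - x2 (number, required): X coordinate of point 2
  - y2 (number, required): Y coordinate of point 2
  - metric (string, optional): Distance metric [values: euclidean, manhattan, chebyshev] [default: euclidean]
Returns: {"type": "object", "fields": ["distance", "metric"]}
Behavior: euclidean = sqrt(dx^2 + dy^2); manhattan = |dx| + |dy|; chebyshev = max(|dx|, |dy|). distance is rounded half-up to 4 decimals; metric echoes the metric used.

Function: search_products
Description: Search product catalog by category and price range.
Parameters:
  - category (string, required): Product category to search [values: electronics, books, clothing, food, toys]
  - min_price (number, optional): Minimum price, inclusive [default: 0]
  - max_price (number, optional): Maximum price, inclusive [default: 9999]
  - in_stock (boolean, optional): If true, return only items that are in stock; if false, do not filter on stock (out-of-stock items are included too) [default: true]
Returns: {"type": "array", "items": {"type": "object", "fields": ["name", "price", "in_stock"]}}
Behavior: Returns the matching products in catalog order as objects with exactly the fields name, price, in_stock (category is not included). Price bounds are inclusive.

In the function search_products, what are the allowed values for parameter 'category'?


The search_products spec declares:
  - category (string, required): Product category to search [values: electronics, books, clothing, food, toys]
Allowed values:
electronics, books, clothing, food, toys


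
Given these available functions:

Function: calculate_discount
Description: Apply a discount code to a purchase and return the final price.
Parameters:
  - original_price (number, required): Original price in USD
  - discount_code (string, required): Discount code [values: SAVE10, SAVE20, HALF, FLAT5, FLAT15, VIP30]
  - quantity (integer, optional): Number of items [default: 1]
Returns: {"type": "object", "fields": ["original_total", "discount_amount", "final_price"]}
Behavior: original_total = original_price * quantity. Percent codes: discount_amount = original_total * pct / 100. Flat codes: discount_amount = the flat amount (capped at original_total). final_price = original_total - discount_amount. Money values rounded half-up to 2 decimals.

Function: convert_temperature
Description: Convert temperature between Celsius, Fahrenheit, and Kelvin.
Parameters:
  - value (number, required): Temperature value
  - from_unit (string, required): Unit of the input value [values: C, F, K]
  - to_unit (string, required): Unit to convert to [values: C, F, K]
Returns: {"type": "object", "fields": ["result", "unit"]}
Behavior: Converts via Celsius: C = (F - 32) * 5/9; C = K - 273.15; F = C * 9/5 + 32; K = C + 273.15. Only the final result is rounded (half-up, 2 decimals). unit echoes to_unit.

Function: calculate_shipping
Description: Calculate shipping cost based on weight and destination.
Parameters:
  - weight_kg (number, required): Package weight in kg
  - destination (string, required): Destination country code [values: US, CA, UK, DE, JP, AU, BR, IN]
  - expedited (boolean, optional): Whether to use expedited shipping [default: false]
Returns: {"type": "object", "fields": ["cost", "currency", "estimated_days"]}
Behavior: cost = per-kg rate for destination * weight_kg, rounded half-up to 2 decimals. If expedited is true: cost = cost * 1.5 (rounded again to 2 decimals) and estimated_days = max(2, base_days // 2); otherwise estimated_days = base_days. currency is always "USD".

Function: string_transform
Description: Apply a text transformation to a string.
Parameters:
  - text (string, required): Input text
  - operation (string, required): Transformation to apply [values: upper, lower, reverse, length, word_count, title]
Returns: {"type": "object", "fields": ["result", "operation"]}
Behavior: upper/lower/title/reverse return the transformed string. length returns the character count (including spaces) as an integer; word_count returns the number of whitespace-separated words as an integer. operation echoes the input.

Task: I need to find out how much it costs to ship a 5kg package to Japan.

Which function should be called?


The task needs a function whose description is: Calculate shipping cost based on weight and destination.
calculate_shipping


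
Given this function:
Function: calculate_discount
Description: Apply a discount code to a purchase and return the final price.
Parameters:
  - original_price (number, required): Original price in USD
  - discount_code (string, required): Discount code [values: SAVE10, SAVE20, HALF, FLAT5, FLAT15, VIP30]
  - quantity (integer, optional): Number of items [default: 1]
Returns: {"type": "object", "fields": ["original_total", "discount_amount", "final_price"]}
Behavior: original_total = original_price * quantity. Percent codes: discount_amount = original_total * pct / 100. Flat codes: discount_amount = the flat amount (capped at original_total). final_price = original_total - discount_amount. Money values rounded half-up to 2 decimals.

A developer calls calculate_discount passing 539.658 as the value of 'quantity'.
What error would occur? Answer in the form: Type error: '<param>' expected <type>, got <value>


Spec: 'quantity' is declared as integer; 539.658 is a non-integer number.
Type error: 'quantity' expected integer, got 539.658


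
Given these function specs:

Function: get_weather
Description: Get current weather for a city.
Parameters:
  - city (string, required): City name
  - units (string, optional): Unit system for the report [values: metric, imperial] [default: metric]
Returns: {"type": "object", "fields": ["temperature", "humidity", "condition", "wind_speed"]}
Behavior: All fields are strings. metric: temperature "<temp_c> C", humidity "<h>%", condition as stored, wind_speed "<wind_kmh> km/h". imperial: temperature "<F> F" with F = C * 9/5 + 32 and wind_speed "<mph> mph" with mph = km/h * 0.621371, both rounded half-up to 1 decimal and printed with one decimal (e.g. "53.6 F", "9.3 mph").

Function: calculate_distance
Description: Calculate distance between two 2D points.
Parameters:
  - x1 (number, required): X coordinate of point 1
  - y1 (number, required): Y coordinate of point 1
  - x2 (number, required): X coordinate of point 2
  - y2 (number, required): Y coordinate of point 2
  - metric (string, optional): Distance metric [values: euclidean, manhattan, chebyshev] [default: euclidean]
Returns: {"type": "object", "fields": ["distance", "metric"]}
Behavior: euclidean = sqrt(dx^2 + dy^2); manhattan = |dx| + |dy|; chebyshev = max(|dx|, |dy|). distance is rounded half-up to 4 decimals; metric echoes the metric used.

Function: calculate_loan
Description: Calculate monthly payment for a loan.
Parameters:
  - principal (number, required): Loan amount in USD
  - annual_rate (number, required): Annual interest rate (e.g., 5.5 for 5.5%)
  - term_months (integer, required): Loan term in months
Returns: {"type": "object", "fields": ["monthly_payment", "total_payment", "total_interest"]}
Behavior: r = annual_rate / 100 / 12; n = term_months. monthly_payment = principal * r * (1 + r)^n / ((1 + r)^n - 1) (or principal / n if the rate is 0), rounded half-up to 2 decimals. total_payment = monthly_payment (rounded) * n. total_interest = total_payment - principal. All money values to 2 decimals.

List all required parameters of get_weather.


Parameters of get_weather and their required/optional flag:
  city: required
  units: optional
city


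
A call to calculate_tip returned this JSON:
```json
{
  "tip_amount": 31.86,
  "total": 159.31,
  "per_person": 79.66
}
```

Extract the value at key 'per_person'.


79.66
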